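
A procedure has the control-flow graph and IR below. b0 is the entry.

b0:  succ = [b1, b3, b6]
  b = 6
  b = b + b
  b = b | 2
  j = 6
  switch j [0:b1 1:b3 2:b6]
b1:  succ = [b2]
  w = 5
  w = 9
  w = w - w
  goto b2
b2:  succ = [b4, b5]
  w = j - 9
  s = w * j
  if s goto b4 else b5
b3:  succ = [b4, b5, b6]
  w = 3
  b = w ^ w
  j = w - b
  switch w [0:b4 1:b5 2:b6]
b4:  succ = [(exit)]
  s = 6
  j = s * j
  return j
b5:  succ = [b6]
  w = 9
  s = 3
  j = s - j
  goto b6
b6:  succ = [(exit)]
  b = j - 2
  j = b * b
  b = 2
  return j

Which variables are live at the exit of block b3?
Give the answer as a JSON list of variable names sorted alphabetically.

def/use:
  b0: def={b,j} ue=∅
  b1: def={w} ue=∅
  b2: def={s,w} ue={j}
  b3: def={b,j,w} ue=∅
  b4: def={j,s} ue={j}
  b5: def={j,s,w} ue={j}
  b6: def={b,j} ue={j}

Liveness:
  b0 li=∅ lo={j}
  b1 li={j} lo={j}
  b2 li={j} lo={j}
  b3 li=∅ lo={j}
  b4 li={j} lo=∅
  b5 li={j} lo={j}
  b6 li={j} lo=∅

live-out(b3) = ["j"]

Answer: ["j"]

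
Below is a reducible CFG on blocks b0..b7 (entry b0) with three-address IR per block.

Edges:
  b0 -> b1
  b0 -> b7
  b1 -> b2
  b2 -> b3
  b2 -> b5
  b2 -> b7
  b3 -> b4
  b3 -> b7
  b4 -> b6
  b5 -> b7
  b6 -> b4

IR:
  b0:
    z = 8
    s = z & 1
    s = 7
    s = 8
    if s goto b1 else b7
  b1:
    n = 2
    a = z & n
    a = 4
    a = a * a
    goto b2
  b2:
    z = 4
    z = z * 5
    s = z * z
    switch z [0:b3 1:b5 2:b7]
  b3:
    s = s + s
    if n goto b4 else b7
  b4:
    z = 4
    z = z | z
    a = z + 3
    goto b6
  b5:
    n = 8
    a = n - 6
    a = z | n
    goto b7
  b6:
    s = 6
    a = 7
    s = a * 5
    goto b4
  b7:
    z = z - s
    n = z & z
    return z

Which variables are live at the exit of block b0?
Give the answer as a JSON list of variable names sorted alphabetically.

Per-block:
  b0: def={s,z} ue=∅
  b1: def={a,n} ue={z}
  b2: def={s,z} ue=∅
  b3: def={s} ue={n,s}
  b4: def={a,z} ue=∅
  b5: def={a,n} ue={z}
  b6: def={a,s} ue=∅
  b7: def={n,z} ue={s,z}

Backward fixpoint:
  b0: in=∅ out={s,z}
  b1: in={z} out={n}
  b2: in={n} out={n,s,z}
  b3: in={n,s,z} out={s,z}
  b4: in=∅ out=∅
  b5: in={s,z} out={s,z}
  b6: in=∅ out=∅
  b7: in={s,z} out=∅

live-out(b0) = ["s", "z"]

Answer: ["s", "z"]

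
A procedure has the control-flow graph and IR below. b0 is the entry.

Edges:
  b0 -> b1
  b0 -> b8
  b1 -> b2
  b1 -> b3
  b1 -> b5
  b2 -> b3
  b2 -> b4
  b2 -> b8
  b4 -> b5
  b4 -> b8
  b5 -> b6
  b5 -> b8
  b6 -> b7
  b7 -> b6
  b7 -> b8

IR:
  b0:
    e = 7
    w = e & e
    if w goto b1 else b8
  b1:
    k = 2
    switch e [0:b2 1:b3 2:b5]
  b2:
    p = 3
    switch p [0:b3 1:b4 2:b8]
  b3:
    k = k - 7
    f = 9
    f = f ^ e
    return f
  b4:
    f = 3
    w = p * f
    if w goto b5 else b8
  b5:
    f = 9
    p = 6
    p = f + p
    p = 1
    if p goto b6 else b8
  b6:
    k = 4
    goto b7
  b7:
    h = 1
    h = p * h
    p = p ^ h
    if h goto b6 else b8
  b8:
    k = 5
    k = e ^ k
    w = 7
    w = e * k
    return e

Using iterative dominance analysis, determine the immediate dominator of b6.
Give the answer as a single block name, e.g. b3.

Answer: b5

Derivation:
idom tree: b1←b0 b2←b1 b3←b1 b4←b2 b5←b1 b6←b5 b7←b6 b8←b0
Dom∩ at merges:
  b3: preds {b1,b2}: {b0,b1} ∩ {b0,b1,b2} = {b0,b1}; idom=b1
  b5: preds {b1,b4}: {b0,b1} ∩ {b0,b1,b2,b4} = {b0,b1}; idom=b1
  b6: preds {b5,b7}: {b0,b1,b5} ∩ {b0,b1,b5,b6,b7} = {b0,b1,b5}; idom=b5
  b8: preds {b0,b2,b4,b5,b7}: {b0} ∩ {b0,b1,b2} ∩ {b0,b1,b2,b4} ∩ {b0,b1,b5} ∩ {b0,b1,b5,b6,b7} = {b0}; idom=b0

idom(b6) = b5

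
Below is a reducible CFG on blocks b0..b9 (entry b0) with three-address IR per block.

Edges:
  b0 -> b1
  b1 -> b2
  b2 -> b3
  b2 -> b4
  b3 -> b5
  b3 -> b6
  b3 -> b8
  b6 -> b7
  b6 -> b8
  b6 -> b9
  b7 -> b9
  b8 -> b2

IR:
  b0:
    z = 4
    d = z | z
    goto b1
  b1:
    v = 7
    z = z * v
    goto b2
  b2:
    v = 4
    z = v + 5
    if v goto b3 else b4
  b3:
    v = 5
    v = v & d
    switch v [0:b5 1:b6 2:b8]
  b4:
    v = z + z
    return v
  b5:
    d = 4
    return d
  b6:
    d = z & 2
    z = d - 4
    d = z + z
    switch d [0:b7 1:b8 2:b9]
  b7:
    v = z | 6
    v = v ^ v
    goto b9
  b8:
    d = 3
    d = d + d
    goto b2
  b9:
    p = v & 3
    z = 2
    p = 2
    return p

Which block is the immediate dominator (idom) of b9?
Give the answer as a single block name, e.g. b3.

idom tree: b1←b0 b2←b1 b3←b2 b4←b2 b5←b3 b6←b3 b7←b6 b8←b3 b9←b6
Dom at joins:
  b2: preds {b1,b8}: {b0,b1} ∩ {b0,b1,b2,b3,b8} = {b0,b1}; idom=b1
  b8: preds {b3,b6}: {b0,b1,b2,b3} ∩ {b0,b1,b2,b3,b6} = {b0,b1,b2,b3}; idom=b3
  b9: preds {b6,b7}: {b0,b1,b2,b3,b6} ∩ {b0,b1,b2,b3,b6,b7} = {b0,b1,b2,b3,b6}; idom=b6

idom(b9) = b6

Answer: b6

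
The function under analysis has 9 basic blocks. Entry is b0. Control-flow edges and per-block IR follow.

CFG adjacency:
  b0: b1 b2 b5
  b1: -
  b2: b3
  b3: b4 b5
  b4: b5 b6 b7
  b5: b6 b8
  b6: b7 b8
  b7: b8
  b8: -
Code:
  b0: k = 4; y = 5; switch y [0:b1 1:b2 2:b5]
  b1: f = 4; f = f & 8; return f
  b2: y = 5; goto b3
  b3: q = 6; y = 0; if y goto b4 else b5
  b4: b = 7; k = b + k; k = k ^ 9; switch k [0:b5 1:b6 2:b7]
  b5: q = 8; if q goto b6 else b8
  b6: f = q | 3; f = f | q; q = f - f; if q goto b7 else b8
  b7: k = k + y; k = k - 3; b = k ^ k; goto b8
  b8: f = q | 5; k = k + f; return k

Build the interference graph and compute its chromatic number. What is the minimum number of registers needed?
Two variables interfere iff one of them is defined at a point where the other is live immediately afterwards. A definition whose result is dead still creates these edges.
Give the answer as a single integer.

Per-block:
  b0: def={k,y} ue=∅
  b1: def={f} ue=∅
  b2: def={y} ue=∅
  b3: def={q,y} ue=∅
  b4: def={b,k} ue={k}
  b5: def={q} ue=∅
  b6: def={f,q} ue={q}
  b7: def={b,k} ue={k,y}
  b8: def={f,k} ue={k,q}

Backward fixpoint:
  live b0: ∅→{k,y}
  live b1: ∅→∅
  live b2: {k}→{k}
  live b3: {k}→{k,q,y}
  live b4: {k,q,y}→{k,q,y}
  live b5: {k,y}→{k,q,y}
  live b6: {k,q,y}→{k,q,y}
  live b7: {k,q,y}→{k,q}
  live b8: {k,q}→∅

Interfere edges:
  b: {k,q,y}
  f: {k,q,y}
  k: {b,f,q,y}
  q: {b,f,k,y}
  y: {b,f,k,q}

Chromatic number:
  {b,k,q,y} pairwise interfere (4-clique) ⇒ χ ≥ 4
  4-colouring: r0={k}  r1={q}  r2={y}  r3={b,f}
  χ = 4

Answer: 4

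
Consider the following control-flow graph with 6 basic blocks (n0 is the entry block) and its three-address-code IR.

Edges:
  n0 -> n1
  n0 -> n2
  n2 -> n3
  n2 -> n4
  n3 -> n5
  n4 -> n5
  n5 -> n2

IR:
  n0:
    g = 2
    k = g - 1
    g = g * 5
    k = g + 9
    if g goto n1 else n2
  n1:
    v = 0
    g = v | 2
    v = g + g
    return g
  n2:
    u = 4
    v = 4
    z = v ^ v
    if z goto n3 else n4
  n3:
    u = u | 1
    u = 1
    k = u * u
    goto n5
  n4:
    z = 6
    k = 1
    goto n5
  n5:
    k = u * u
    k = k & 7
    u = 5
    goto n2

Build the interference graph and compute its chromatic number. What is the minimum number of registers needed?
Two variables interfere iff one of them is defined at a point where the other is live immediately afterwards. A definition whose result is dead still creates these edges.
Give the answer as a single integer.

Block summaries:
  n0 def {g,k} use ∅
  n1 def {g,v} use ∅
  n2 def {u,v,z} use ∅
  n3 def {k,u} use {u}
  n4 def {k,z} use ∅
  n5 def {k,u} use {u}

Backward fixpoint:
  n0 li=∅ lo=∅
  n1 li=∅ lo=∅
  n2 li=∅ lo={u}
  n3 li={u} lo={u}
  n4 li={u} lo={u}
  n5 li={u} lo=∅

Interfere edges:
  g: {k,v}
  k: {g,u}
  u: {k,v,z}
  v: {g,u}
  z: {u}

Colouring:
  {g,k} pairwise interfere (2-clique) ⇒ χ ≥ 2
  2-colouring: R0={g,u}  R1={k,v,z}
  χ = 2

Answer: 2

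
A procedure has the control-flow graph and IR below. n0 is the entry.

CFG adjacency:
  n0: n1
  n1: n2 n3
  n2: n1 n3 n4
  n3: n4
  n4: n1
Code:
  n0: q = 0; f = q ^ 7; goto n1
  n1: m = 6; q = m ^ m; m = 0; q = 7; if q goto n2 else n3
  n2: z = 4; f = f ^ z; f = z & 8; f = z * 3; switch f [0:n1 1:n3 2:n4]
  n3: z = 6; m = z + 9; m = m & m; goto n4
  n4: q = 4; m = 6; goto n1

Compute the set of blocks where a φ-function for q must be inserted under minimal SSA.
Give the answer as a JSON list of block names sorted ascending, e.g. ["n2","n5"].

idom tree: n1←n0 n2←n1 n3←n1 n4←n1
Dom at joins:
  n1: preds {n0,n2,n4}: {n0} ∩ {n0,n1,n2} ∩ {n0,n1,n4} = {n0}; idom=n0
  n3: preds {n1,n2}: {n0,n1} ∩ {n0,n1,n2} = {n0,n1}; idom=n1
  n4: preds {n2,n3}: {n0,n1,n2} ∩ {n0,n1,n3} = {n0,n1}; idom=n1

Frontier:
  n1←n0: walk · to n0
  n1←n2: walk n2→n1 to n0
  n1←n4: walk n4→n1 to n0
  n3←n1: walk · to n1
  n3←n2: walk n2 to n1
  n4←n2: walk n2 to n1
  n4←n3: walk n3 to n1
  n0: DF=∅
  n1: DF={n1}
  n2: DF={n1,n3,n4}
  n3: DF={n4}
  n4: DF={n1}

φ for q: defs {n0,n1,n4}
  DF⁺ = {n1}

Answer: ["n1"]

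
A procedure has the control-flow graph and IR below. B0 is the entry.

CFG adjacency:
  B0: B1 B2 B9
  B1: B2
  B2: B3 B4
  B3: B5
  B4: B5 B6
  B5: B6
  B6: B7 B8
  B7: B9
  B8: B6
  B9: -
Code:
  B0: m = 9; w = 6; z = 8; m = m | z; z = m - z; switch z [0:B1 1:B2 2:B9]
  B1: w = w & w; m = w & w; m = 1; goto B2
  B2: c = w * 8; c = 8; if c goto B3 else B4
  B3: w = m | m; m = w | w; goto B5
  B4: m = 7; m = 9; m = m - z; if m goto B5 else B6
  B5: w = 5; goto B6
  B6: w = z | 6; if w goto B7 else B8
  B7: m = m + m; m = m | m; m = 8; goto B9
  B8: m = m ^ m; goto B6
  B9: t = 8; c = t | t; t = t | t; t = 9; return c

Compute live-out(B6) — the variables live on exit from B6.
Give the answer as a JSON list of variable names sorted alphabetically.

Answer: ["m", "z"]

Derivation:
def/use:
  B0: {m,w,z} / ∅
  B1: {m,w} / {w}
  B2: {c} / {w}
  B3: {m,w} / {m}
  B4: {m} / {z}
  B5: {w} / ∅
  B6: {w} / {z}
  B7: {m} / {m}
  B8: {m} / {m}
  B9: {c,t} / ∅

Liveness:
  live B0: ∅→{m,w,z}
  live B1: {w,z}→{m,w,z}
  live B2: {m,w,z}→{m,z}
  live B3: {m,z}→{m,z}
  live B4: {z}→{m,z}
  live B5: {m,z}→{m,z}
  live B6: {m,z}→{m,z}
  live B7: {m}→∅
  live B8: {m,z}→{m,z}
  live B9: ∅→∅

live-out(B6) = ["m", "z"]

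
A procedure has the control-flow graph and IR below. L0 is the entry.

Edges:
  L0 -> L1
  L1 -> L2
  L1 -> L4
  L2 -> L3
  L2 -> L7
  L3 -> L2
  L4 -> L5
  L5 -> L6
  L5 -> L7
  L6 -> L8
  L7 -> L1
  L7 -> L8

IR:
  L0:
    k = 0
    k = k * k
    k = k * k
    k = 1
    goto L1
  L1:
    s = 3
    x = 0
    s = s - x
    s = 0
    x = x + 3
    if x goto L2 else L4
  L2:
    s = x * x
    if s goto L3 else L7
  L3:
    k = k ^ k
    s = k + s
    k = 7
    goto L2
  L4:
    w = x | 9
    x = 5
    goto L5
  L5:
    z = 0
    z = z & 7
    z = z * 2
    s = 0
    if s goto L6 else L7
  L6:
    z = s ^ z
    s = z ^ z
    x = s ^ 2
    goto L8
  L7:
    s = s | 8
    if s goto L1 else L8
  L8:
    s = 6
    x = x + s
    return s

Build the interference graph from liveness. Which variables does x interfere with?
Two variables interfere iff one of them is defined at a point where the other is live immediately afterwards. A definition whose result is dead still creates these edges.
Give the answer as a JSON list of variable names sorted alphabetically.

Answer: ["k", "s", "z"]

Working:
def/use:
  L0 def {k} use ∅
  L1 def {s,x} use ∅
  L2 def {s} use {x}
  L3 def {k,s} use {k,s}
  L4 def {w,x} use {x}
  L5 def {s,z} use ∅
  L6 def {s,x,z} use {s,z}
  L7 def {s} use {s}
  L8 def {s,x} use {x}

Backward fixpoint:
  live L0: ∅→{k}
  live L1: {k}→{k,x}
  live L2: {k,x}→{k,s,x}
  live L3: {k,s,x}→{k,x}
  live L4: {k,x}→{k,x}
  live L5: {k,x}→{k,s,x,z}
  live L6: {s,z}→{x}
  live L7: {k,s,x}→{k,x}
  live L8: {x}→∅

Interfere edges:
  k — {s,w,x,z}
  s — {k,x,z}
  w — {k}
  x — {k,s,z}
  z — {k,s,x}

N(x) = ["k", "s", "z"]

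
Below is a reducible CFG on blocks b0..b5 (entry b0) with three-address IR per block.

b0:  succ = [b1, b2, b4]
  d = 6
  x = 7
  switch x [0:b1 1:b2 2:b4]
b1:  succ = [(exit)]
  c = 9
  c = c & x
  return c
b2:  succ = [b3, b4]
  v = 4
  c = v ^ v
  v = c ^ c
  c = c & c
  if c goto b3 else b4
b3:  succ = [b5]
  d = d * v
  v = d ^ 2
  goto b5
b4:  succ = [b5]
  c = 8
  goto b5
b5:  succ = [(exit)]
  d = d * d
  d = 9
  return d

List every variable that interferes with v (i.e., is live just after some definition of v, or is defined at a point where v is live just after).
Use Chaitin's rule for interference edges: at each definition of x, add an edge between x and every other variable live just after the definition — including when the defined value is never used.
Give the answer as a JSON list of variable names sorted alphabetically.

Answer: ["c", "d"]

Working:
Block summaries:
  b0 def {d,x} use ∅
  b1 def {c} use {x}
  b2 def {c,v} use ∅
  b3 def {d,v} use {d,v}
  b4 def {c} use ∅
  b5 def {d} use {d}

Liveness:
  live b0: ∅→{d,x}
  live b1: {x}→∅
  live b2: {d}→{d,v}
  live b3: {d,v}→{d}
  live b4: {d}→{d}
  live b5: {d}→∅

Interference:
  c — {d,v,x}
  d — {c,v,x}
  v — {c,d}
  x — {c,d}

N(v) = ["c", "d"]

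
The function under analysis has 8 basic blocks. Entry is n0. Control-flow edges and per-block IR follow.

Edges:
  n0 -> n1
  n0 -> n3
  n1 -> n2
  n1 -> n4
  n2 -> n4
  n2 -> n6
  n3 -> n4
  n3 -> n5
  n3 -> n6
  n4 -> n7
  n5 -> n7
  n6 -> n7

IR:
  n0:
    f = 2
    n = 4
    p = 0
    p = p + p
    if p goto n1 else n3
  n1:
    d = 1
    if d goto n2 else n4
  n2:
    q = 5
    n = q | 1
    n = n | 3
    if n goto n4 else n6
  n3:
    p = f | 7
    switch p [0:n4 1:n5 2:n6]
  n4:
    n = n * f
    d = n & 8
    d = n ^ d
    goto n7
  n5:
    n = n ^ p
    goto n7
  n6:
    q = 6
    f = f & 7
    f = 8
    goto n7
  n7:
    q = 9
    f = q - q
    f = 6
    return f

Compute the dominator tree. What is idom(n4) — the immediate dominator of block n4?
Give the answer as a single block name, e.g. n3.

Answer: n0

Analysis:
idom tree: n1←n0 n2←n1 n3←n0 n4←n0 n5←n3 n6←n0 n7←n0
Join-block Dom:
  n4: preds {n1,n2,n3}: {n0,n1} ∩ {n0,n1,n2} ∩ {n0,n3} = {n0}; idom=n0
  n6: preds {n2,n3}: {n0,n1,n2} ∩ {n0,n3} = {n0}; idom=n0
  n7: preds {n4,n5,n6}: {n0,n4} ∩ {n0,n3,n5} ∩ {n0,n6} = {n0}; idom=n0

idom(n4) = n0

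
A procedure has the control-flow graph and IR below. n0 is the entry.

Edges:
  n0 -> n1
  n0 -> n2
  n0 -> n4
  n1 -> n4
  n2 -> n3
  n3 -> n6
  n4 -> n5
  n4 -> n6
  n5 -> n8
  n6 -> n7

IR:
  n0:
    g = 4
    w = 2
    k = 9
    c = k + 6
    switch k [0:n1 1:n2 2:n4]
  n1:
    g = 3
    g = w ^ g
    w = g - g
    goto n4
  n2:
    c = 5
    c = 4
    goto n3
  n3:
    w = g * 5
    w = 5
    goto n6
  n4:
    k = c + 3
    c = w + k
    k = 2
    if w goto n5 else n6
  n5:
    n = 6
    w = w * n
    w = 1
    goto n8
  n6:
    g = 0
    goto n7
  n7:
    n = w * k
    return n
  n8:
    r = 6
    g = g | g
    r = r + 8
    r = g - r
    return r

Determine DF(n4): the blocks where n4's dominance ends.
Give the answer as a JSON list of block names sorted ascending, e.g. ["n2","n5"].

Answer: ["n6"]

Analysis:
idom tree: n1←n0 n2←n0 n3←n2 n4←n0 n5←n4 n6←n0 n7←n6 n8←n5
Join-block Dom:
  n4: preds {n0,n1}: {n0} ∩ {n0,n1} = {n0}; idom=n0
  n6: preds {n3,n4}: {n0,n2,n3} ∩ {n0,n4} = {n0}; idom=n0

DF walk-up:
  n4←n0: walk · to n0
  n4←n1: walk n1 to n0
  n6←n3: walk n3→n2 to n0
  n6←n4: walk n4 to n0
  n0 → ∅
  n1 → {n4}
  n2 → {n6}
  n3 → {n6}
  n4 → {n6}
  n5 → ∅
  n6 → ∅
  n7 → ∅
  n8 → ∅

DF(n4) = ["n6"]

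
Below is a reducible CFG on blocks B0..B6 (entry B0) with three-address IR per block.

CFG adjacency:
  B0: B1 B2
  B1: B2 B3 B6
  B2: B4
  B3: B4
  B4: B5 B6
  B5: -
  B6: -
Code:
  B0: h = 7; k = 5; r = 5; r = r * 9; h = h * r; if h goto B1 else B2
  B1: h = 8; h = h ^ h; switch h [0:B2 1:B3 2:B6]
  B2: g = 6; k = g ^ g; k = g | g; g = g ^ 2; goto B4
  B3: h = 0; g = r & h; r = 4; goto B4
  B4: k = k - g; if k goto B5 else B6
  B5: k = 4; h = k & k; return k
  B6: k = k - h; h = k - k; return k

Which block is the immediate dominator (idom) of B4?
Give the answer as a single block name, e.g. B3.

Answer: B0

Derivation:
idom tree: B1←B0 B2←B0 B3←B1 B4←B0 B5←B4 B6←B0
Join-block Dom:
  B2: preds {B0,B1}: {B0} ∩ {B0,B1} = {B0}; idom=B0
  B4: preds {B2,B3}: {B0,B2} ∩ {B0,B1,B3} = {B0}; idom=B0
  B6: preds {B1,B4}: {B0,B1} ∩ {B0,B4} = {B0}; idom=B0

idom(B4) = B0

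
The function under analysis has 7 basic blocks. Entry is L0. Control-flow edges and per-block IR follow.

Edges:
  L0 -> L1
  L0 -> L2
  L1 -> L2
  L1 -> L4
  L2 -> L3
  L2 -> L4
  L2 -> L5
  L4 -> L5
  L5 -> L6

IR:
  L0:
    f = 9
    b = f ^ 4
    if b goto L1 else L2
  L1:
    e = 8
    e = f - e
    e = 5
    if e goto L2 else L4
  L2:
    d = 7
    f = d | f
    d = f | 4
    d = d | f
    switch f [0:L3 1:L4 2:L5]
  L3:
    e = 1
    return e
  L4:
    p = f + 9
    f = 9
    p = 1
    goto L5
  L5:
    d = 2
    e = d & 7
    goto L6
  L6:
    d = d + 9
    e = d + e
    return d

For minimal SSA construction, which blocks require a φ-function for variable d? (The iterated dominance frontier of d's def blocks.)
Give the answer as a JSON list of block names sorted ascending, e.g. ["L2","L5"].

idom tree: L1←L0 L2←L0 L3←L2 L4←L0 L5←L0 L6←L5
Dom∩ at merges:
  L2: preds {L0,L1}: {L0} ∩ {L0,L1} = {L0}; idom=L0
  L4: preds {L1,L2}: {L0,L1} ∩ {L0,L2} = {L0}; idom=L0
  L5: preds {L2,L4}: {L0,L2} ∩ {L0,L4} = {L0}; idom=L0

DF derivation:
  L2←L0: walk · to L0
  L2←L1: walk L1 to L0
  L4←L1: walk L1 to L0
  L4←L2: walk L2 to L0
  L5←L2: walk L2 to L0
  L5←L4: walk L4 to L0
  L0: DF=∅
  L1: DF={L2,L4}
  L2: DF={L4,L5}
  L3: DF=∅
  L4: DF={L5}
  L5: DF=∅
  L6: DF=∅

φ for d: defs {L2,L5,L6}
  DF⁺ = {L4,L5}

Answer: ["L4", "L5"]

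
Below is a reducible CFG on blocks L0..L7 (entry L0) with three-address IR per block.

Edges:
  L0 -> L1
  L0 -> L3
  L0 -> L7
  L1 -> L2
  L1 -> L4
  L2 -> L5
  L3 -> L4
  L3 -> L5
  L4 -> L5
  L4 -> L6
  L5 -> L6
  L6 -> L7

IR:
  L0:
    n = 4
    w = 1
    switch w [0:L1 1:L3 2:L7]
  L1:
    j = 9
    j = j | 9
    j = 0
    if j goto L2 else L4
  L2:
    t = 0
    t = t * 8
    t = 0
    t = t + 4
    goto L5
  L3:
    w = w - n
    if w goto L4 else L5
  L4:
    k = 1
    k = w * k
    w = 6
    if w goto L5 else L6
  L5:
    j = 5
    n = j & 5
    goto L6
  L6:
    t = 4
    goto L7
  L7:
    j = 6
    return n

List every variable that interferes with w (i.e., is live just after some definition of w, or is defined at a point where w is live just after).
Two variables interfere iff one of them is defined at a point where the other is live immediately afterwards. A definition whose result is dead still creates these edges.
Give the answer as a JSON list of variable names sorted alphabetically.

Answer: ["j", "k", "n"]

Analysis:
Per-block:
  L0: {n,w} / ∅
  L1: {j} / ∅
  L2: {t} / ∅
  L3: {w} / {n,w}
  L4: {k,w} / {w}
  L5: {j,n} / ∅
  L6: {t} / ∅
  L7: {j} / {n}

Live sets:
  L0: in=∅ out={n,w}
  L1: in={n,w} out={n,w}
  L2: in=∅ out=∅
  L3: in={n,w} out={n,w}
  L4: in={n,w} out={n}
  L5: in=∅ out={n}
  L6: in={n} out={n}
  L7: in={n} out=∅

Interfere edges:
  j↔{n,w}
  k↔{n,w}
  n↔{j,k,t,w}
  t↔{n}
  w↔{j,k,n}

N(w) = ["j", "k", "n"]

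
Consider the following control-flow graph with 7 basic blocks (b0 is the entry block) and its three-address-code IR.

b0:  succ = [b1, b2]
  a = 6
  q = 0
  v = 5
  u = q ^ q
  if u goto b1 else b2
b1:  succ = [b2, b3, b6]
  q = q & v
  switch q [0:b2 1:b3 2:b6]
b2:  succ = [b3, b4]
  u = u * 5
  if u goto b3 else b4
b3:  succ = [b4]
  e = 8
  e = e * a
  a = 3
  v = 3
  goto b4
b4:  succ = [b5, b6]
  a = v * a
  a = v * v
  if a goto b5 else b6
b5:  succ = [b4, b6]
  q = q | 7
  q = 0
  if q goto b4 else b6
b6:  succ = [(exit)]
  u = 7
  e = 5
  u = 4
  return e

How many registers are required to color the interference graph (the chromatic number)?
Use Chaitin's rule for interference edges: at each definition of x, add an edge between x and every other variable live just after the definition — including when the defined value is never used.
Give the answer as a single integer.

Answer: 4

Derivation:
Per-block:
  b0: {a,q,u,v} / ∅
  b1: {q} / {q,v}
  b2: {u} / {u}
  b3: {a,e,v} / {a}
  b4: {a} / {a,v}
  b5: {q} / {q}
  b6: {e,u} / ∅

Liveness:
  live b0: ∅→{a,q,u,v}
  live b1: {a,q,u,v}→{a,q,u,v}
  live b2: {a,q,u,v}→{a,q,v}
  live b3: {a,q}→{a,q,v}
  live b4: {a,q,v}→{a,q,v}
  live b5: {a,q,v}→{a,q,v}
  live b6: ∅→∅

Interfere edges:
  a: {e,q,u,v}
  e: {a,q,u}
  q: {a,e,u,v}
  u: {a,e,q,v}
  v: {a,q,u}

Colouring:
  clique {a,e,q,u} ⇒ need ≥ 4
  4-colouring: R0={a}  R1={q}  R2={u}  R3={e,v}
  χ = 4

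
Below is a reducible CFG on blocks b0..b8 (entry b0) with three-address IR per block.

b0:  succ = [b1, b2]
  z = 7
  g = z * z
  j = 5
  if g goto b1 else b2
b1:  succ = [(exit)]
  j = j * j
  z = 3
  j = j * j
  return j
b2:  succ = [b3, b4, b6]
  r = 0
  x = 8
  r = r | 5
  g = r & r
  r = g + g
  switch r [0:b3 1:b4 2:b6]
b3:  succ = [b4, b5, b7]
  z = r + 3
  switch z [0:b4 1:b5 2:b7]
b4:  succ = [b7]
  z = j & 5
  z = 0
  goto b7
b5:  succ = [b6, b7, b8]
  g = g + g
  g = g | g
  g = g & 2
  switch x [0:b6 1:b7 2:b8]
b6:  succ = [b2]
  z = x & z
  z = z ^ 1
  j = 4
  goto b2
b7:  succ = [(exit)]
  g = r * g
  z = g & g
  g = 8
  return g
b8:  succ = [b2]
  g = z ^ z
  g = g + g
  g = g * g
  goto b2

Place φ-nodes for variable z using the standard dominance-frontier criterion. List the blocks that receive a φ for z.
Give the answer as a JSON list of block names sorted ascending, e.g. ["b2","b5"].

idom tree: b1←b0 b2←b0 b3←b2 b4←b2 b5←b3 b6←b2 b7←b2 b8←b5
Dom∩ at merges:
  b2: preds {b0,b6,b8}: {b0} ∩ {b0,b2,b6} ∩ {b0,b2,b3,b5,b8} = {b0}; idom=b0
  b4: preds {b2,b3}: {b0,b2} ∩ {b0,b2,b3} = {b0,b2}; idom=b2
  b6: preds {b2,b5}: {b0,b2} ∩ {b0,b2,b3,b5} = {b0,b2}; idom=b2
  b7: preds {b3,b4,b5}: {b0,b2,b3} ∩ {b0,b2,b4} ∩ {b0,b2,b3,b5} = {b0,b2}; idom=b2

Frontier:
  join b2 pred b0: · stop@b0
  join b2 pred b6: b6→b2 stop@b0
  join b2 pred b8: b8→b5→b3→b2 stop@b0
  join b4 pred b2: · stop@b2
  join b4 pred b3: b3 stop@b2
  join b6 pred b2: · stop@b2
  join b6 pred b5: b5→b3 stop@b2
  join b7 pred b3: b3 stop@b2
  join b7 pred b4: b4 stop@b2
  join b7 pred b5: b5→b3 stop@b2
  DF(b0)=∅
  DF(b1)=∅
  DF(b2)={b2}
  DF(b3)={b2,b4,b6,b7}
  DF(b4)={b7}
  DF(b5)={b2,b6,b7}
  DF(b6)={b2}
  DF(b7)=∅
  DF(b8)={b2}

φ for z: defs {b0,b1,b3,b4,b6,b7}
  DF⁺ = {b2,b4,b6,b7}

Answer: ["b2", "b4", "b6", "b7"]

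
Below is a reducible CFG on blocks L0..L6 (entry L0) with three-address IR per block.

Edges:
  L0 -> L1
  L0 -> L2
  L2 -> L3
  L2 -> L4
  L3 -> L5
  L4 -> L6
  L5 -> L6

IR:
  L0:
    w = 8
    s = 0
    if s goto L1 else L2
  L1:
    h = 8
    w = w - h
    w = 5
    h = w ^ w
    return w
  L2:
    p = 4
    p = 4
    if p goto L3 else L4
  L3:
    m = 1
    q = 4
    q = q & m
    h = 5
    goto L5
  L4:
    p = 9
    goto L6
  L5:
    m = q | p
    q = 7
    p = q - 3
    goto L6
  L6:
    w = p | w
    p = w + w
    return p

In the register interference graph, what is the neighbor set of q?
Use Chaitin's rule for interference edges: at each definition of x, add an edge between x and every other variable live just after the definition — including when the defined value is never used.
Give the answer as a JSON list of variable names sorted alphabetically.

Block summaries:
  L0: def={s,w} ue=∅
  L1: def={h,w} ue={w}
  L2: def={p} ue=∅
  L3: def={h,m,q} ue=∅
  L4: def={p} ue=∅
  L5: def={m,p,q} ue={p,q}
  L6: def={p,w} ue={p,w}

Liveness:
  live L0: ∅→{w}
  live L1: {w}→∅
  live L2: {w}→{p,w}
  live L3: {p,w}→{p,q,w}
  live L4: {w}→{p,w}
  live L5: {p,q,w}→{p,w}
  live L6: {p,w}→∅

Interference:
  h: {p,q,w}
  m: {p,q,w}
  p: {h,m,q,w}
  q: {h,m,p,w}
  s: {w}
  w: {h,m,p,q,s}

N(q) = ["h", "m", "p", "w"]

Answer: ["h", "m", "p", "w"]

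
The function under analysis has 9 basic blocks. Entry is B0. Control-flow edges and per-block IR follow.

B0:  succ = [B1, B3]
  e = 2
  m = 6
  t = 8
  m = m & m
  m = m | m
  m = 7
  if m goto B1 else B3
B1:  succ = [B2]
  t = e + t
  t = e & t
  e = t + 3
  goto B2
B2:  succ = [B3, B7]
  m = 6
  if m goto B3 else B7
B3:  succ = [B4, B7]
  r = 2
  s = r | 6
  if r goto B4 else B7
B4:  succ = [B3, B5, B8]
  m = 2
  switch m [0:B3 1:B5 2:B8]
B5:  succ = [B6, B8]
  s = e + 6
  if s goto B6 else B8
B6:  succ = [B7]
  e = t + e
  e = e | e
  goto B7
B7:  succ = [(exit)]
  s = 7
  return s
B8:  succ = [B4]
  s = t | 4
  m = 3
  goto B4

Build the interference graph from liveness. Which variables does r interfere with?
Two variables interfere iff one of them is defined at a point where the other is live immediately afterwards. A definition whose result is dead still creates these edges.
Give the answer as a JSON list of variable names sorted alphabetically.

def/use:
  B0: def={e,m,t} ue=∅
  B1: def={e,t} ue={e,t}
  B2: def={m} ue=∅
  B3: def={r,s} ue=∅
  B4: def={m} ue=∅
  B5: def={s} ue={e}
  B6: def={e} ue={e,t}
  B7: def={s} ue=∅
  B8: def={m,s} ue={t}

Live sets:
  B0: in=∅ out={e,t}
  B1: in={e,t} out={e,t}
  B2: in={e,t} out={e,t}
  B3: in={e,t} out={e,t}
  B4: in={e,t} out={e,t}
  B5: in={e,t} out={e,t}
  B6: in={e,t} out=∅
  B7: in=∅ out=∅
  B8: in={e,t} out={e,t}

Conflict graph:
  e — {m,r,s,t}
  m — {e,t}
  r — {e,s,t}
  s — {e,r,t}
  t — {e,m,r,s}

N(r) = ["e", "s", "t"]

Answer: ["e", "s", "t"]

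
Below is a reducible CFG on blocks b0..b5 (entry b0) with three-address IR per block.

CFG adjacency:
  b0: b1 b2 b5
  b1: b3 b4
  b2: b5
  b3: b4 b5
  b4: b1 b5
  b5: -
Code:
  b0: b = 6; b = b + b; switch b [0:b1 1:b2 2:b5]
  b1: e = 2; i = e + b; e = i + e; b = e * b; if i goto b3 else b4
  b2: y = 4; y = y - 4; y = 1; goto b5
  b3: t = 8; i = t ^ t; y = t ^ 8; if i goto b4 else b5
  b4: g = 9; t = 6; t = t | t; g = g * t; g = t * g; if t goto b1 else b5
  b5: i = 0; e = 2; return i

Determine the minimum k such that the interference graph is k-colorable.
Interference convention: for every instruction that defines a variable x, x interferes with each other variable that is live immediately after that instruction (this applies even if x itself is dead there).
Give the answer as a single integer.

Block summaries:
  b0 def {b} use ∅
  b1 def {b,e,i} use {b}
  b2 def {y} use ∅
  b3 def {i,t,y} use ∅
  b4 def {g,t} use ∅
  b5 def {e,i} use ∅

Liveness:
  b0: in=∅ out={b}
  b1: in={b} out={b}
  b2: in=∅ out=∅
  b3: in={b} out={b}
  b4: in={b} out={b}
  b5: in=∅ out=∅

Interfere edges:
  b: {e,g,i,t,y}
  e: {b,i}
  g: {b,t}
  i: {b,e,t,y}
  t: {b,g,i}
  y: {b,i}

Registers:
  {b,e,i} pairwise interfere (3-clique) ⇒ χ ≥ 3
  assign b→R0 e→R2 g→R1 i→R1 t→R2 y→R2 — no edge inside a register ⇒ χ ≤ 3
  χ = 3

Answer: 3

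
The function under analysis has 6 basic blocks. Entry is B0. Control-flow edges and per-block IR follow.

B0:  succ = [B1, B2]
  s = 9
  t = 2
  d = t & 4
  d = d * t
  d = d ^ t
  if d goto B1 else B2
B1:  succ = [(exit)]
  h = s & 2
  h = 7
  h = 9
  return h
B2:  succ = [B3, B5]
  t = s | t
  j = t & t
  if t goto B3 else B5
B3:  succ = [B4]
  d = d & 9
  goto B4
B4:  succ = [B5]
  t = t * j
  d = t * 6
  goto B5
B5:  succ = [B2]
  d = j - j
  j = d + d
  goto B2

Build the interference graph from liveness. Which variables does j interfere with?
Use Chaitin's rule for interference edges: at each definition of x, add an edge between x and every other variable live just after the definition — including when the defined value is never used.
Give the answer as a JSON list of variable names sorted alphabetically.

Answer: ["d", "s", "t"]

Analysis:
def/use:
  B0 def {d,s,t} use ∅
  B1 def {h} use {s}
  B2 def {j,t} use {s,t}
  B3 def {d} use {d}
  B4 def {d,t} use {j,t}
  B5 def {d,j} use {j}

Liveness:
  B0: in=∅ out={d,s,t}
  B1: in={s} out=∅
  B2: in={d,s,t} out={d,j,s,t}
  B3: in={d,j,s,t} out={j,s,t}
  B4: in={j,s,t} out={j,s,t}
  B5: in={j,s,t} out={d,s,t}

Interfere edges:
  d↔{j,s,t}
  h↔∅
  j↔{d,s,t}
  s↔{d,j,t}
  t↔{d,j,s}

N(j) = ["d", "s", "t"]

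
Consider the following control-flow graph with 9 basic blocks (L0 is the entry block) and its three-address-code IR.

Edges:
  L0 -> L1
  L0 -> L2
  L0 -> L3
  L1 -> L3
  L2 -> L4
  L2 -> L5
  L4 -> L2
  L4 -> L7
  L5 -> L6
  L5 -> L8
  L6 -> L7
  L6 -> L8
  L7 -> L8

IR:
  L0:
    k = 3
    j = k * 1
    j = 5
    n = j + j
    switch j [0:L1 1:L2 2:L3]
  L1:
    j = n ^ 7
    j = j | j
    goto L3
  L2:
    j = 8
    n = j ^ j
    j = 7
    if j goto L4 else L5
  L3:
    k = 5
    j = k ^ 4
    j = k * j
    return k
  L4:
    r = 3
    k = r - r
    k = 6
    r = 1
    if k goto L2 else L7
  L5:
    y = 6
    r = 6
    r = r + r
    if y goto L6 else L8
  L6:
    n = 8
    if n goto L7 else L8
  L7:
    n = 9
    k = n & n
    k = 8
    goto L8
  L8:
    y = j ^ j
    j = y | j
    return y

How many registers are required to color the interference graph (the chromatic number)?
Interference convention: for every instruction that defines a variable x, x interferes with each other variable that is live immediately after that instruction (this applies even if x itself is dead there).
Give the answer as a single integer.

Block summaries:
  L0: def={j,k,n} ue=∅
  L1: def={j} ue={n}
  L2: def={j,n} ue=∅
  L3: def={j,k} ue=∅
  L4: def={k,r} ue=∅
  L5: def={r,y} ue=∅
  L6: def={n} ue=∅
  L7: def={k,n} ue=∅
  L8: def={j,y} ue={j}

Liveness:
  live L0: ∅→{n}
  live L1: {n}→∅
  live L2: ∅→{j}
  live L3: ∅→∅
  live L4: {j}→{j}
  live L5: {j}→{j}
  live L6: {j}→{j}
  live L7: {j}→{j}
  live L8: {j}→∅

Interfere edges:
  j — {k,n,r,y}
  k — {j,r}
  n — {j}
  r — {j,k,y}
  y — {j,r}

Registers:
  {j,k,r} pairwise interfere (3-clique) ⇒ χ ≥ 3
  assign j→c0 k→c2 n→c1 r→c1 y→c2 — no edge inside a register ⇒ χ ≤ 3
  χ = 3

Answer: 3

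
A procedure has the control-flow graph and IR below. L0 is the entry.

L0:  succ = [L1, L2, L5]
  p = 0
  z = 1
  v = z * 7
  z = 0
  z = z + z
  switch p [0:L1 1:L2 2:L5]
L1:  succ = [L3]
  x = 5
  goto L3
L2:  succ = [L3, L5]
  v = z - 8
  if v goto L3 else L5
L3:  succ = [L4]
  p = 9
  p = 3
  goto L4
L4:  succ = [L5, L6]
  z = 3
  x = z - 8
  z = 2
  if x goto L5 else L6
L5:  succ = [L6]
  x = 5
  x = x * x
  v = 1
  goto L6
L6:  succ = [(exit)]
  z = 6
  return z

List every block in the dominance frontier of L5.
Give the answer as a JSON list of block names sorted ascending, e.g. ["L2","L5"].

idom tree: L1←L0 L2←L0 L3←L0 L4←L3 L5←L0 L6←L0
Join-block Dom:
  L3: preds {L1,L2}: {L0,L1} ∩ {L0,L2} = {L0}; idom=L0
  L5: preds {L0,L2,L4}: {L0} ∩ {L0,L2} ∩ {L0,L3,L4} = {L0}; idom=L0
  L6: preds {L4,L5}: {L0,L3,L4} ∩ {L0,L5} = {L0}; idom=L0

DF walk-up:
  join L3 pred L1: L1 stop@L0
  join L3 pred L2: L2 stop@L0
  join L5 pred L0: · stop@L0
  join L5 pred L2: L2 stop@L0
  join L5 pred L4: L4→L3 stop@L0
  join L6 pred L4: L4→L3 stop@L0
  join L6 pred L5: L5 stop@L0
  DF(L0)=∅
  DF(L1)={L3}
  DF(L2)={L3,L5}
  DF(L3)={L5,L6}
  DF(L4)={L5,L6}
  DF(L5)={L6}
  DF(L6)=∅

DF(L5) = ["L6"]

Answer: ["L6"]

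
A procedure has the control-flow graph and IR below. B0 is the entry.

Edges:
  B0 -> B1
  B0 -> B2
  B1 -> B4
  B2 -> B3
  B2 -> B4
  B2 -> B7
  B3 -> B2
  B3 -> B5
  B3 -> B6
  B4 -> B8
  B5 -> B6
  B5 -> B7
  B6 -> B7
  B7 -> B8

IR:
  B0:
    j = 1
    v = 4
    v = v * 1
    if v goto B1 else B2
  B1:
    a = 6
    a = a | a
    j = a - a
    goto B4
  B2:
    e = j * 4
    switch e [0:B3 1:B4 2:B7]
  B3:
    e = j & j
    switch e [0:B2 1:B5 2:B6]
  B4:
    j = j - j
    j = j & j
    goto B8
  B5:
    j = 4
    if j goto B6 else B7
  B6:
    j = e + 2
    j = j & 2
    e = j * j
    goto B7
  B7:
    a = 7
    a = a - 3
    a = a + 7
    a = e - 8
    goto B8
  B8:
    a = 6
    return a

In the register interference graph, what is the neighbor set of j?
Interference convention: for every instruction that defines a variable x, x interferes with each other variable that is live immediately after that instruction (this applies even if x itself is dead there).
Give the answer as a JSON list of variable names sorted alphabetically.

Answer: ["e", "v"]

Working:
Per-block:
  B0 def {j,v} use ∅
  B1 def {a,j} use ∅
  B2 def {e} use {j}
  B3 def {e} use {j}
  B4 def {j} use {j}
  B5 def {j} use ∅
  B6 def {e,j} use {e}
  B7 def {a} use {e}
  B8 def {a} use ∅

Liveness:
  B0 li=∅ lo={j}
  B1 li=∅ lo={j}
  B2 li={j} lo={e,j}
  B3 li={j} lo={e,j}
  B4 li={j} lo=∅
  B5 li={e} lo={e}
  B6 li={e} lo={e}
  B7 li={e} lo=∅
  B8 li=∅ lo=∅

Interfere edges:
  a — {e}
  e — {a,j}
  j — {e,v}
  v — {j}

N(j) = ["e", "v"]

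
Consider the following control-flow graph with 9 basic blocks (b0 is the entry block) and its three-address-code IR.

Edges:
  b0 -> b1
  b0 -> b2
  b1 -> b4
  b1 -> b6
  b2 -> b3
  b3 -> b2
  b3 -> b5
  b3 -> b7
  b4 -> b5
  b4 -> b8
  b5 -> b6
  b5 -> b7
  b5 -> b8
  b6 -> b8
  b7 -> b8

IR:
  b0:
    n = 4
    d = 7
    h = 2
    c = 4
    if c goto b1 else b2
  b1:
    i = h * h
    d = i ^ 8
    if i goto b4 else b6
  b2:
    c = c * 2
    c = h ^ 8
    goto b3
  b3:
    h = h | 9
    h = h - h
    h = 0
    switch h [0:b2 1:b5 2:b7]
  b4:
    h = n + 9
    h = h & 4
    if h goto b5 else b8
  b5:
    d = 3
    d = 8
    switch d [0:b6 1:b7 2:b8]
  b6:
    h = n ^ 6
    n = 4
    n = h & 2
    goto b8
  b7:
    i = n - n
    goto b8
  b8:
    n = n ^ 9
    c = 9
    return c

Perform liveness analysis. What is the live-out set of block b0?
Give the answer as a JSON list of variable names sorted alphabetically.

Answer: ["c", "h", "n"]

Analysis:
Per-block:
  b0 def {c,d,h,n} use ∅
  b1 def {d,i} use {h}
  b2 def {c} use {c,h}
  b3 def {h} use {h}
  b4 def {h} use {n}
  b5 def {d} use ∅
  b6 def {h,n} use {n}
  b7 def {i} use {n}
  b8 def {c,n} use {n}

Live sets:
  live b0: ∅→{c,h,n}
  live b1: {h,n}→{n}
  live b2: {c,h,n}→{c,h,n}
  live b3: {c,h,n}→{c,h,n}
  live b4: {n}→{n}
  live b5: {n}→{n}
  live b6: {n}→{n}
  live b7: {n}→{n}
  live b8: {n}→∅

live-out(b0) = ["c", "h", "n"]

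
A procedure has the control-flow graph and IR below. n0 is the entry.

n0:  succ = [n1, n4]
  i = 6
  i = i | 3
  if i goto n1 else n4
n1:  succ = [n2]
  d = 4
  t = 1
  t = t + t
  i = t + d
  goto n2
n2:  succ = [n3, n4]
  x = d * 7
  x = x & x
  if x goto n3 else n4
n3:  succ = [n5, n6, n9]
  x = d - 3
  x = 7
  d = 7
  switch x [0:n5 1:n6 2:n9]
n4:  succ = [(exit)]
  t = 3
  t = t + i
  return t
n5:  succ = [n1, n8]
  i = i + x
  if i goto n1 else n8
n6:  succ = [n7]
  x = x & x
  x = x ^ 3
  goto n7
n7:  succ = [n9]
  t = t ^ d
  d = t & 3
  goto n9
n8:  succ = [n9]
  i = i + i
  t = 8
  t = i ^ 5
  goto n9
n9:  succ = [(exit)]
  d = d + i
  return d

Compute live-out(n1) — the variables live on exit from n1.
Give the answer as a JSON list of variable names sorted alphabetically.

Answer: ["d", "i", "t"]

Working:
def/use:
  n0: {i} / ∅
  n1: {d,i,t} / ∅
  n2: {x} / {d}
  n3: {d,x} / {d}
  n4: {t} / {i}
  n5: {i} / {i,x}
  n6: {x} / {x}
  n7: {d,t} / {d,t}
  n8: {i,t} / {i}
  n9: {d} / {d,i}

Liveness:
  n0: in=∅ out={i}
  n1: in=∅ out={d,i,t}
  n2: in={d,i,t} out={d,i,t}
  n3: in={d,i,t} out={d,i,t,x}
  n4: in={i} out=∅
  n5: in={d,i,x} out={d,i}
  n6: in={d,i,t,x} out={d,i,t}
  n7: in={d,i,t} out={d,i}
  n8: in={d,i} out={d,i}
  n9: in={d,i} out=∅

live-out(n1) = ["d", "i", "t"]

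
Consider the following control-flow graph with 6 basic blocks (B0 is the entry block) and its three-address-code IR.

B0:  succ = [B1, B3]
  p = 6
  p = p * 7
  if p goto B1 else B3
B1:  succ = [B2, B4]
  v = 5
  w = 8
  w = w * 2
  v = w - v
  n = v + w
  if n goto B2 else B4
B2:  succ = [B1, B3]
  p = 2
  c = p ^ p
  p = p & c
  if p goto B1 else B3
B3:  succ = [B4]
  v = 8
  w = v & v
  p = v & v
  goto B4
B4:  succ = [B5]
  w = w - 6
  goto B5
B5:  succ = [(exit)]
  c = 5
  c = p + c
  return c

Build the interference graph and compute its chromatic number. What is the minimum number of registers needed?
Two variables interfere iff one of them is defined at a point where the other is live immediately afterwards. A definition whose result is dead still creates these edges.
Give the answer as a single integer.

Block summaries:
  B0: {p} / ∅
  B1: {n,v,w} / ∅
  B2: {c,p} / ∅
  B3: {p,v,w} / ∅
  B4: {w} / {w}
  B5: {c} / {p}

Liveness:
  live B0: ∅→{p}
  live B1: {p}→{p,w}
  live B2: ∅→{p}
  live B3: ∅→{p,w}
  live B4: {p,w}→{p}
  live B5: {p}→∅

Interference:
  c — {p}
  n — {p,w}
  p — {c,n,v,w}
  v — {p,w}
  w — {n,p,v}

Colouring:
  clique {n,p,w} ⇒ need ≥ 3
  assign c→R1 n→R2 p→R0 v→R2 w→R1 — no edge inside a register ⇒ χ ≤ 3
  χ = 3

Answer: 3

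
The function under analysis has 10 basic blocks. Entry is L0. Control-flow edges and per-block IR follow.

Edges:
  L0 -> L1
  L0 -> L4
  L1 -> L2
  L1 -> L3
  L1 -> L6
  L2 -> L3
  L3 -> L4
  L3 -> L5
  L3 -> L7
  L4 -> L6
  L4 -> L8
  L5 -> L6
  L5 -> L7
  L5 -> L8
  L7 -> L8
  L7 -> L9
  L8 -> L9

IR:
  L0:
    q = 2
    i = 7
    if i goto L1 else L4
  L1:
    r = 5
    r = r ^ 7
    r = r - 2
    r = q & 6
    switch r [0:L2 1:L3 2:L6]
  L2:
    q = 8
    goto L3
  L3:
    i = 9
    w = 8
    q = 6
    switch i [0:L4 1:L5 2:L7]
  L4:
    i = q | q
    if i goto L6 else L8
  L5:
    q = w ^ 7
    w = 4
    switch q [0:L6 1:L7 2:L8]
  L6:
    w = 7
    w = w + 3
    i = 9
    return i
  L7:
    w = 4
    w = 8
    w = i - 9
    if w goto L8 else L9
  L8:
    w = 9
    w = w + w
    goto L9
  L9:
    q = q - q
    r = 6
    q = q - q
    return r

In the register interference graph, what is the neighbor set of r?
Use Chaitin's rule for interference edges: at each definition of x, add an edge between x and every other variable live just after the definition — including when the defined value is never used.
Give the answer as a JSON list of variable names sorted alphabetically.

Answer: ["q"]

Derivation:
def/use:
  L0: {i,q} / ∅
  L1: {r} / {q}
  L2: {q} / ∅
  L3: {i,q,w} / ∅
  L4: {i} / {q}
  L5: {q,w} / {w}
  L6: {i,w} / ∅
  L7: {w} / {i}
  L8: {w} / ∅
  L9: {q,r} / {q}

Liveness:
  L0 li=∅ lo={q}
  L1 li={q} lo=∅
  L2 li=∅ lo=∅
  L3 li=∅ lo={i,q,w}
  L4 li={q} lo={q}
  L5 li={i,w} lo={i,q}
  L6 li=∅ lo=∅
  L7 li={i,q} lo={q}
  L8 li={q} lo={q}
  L9 li={q} lo=∅

Interference:
  i — {q,w}
  q — {i,r,w}
  r — {q}
  w — {i,q}

N(r) = ["q"]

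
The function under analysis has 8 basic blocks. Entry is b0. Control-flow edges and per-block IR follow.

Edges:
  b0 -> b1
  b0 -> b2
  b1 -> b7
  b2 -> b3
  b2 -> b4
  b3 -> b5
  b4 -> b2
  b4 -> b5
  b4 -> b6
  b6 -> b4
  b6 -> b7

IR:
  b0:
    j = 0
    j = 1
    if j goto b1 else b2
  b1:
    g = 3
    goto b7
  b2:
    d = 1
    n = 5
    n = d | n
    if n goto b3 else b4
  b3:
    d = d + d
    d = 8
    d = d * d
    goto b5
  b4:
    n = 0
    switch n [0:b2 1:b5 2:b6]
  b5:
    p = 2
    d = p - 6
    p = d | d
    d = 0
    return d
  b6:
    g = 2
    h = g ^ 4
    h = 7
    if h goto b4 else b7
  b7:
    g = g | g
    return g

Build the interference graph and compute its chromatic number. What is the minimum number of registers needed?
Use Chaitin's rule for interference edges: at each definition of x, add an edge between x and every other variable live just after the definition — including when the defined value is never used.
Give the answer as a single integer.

Answer: 2

Working:
def/use:
  b0: {j} / ∅
  b1: {g} / ∅
  b2: {d,n} / ∅
  b3: {d} / {d}
  b4: {n} / ∅
  b5: {d,p} / ∅
  b6: {g,h} / ∅
  b7: {g} / {g}

Live sets:
  b0 li=∅ lo=∅
  b1 li=∅ lo={g}
  b2 li=∅ lo={d}
  b3 li={d} lo=∅
  b4 li=∅ lo=∅
  b5 li=∅ lo=∅
  b6 li=∅ lo={g}
  b7 li={g} lo=∅

Interfere edges:
  d: {n}
  g: {h}
  h: {g}
  j: ∅
  n: {d}
  p: ∅

Colouring:
  clique {d,n} ⇒ need ≥ 2
  assign d→r0 g→r0 h→r1 j→r0 n→r1 p→r0 — no edge inside a register ⇒ χ ≤ 2
  χ = 2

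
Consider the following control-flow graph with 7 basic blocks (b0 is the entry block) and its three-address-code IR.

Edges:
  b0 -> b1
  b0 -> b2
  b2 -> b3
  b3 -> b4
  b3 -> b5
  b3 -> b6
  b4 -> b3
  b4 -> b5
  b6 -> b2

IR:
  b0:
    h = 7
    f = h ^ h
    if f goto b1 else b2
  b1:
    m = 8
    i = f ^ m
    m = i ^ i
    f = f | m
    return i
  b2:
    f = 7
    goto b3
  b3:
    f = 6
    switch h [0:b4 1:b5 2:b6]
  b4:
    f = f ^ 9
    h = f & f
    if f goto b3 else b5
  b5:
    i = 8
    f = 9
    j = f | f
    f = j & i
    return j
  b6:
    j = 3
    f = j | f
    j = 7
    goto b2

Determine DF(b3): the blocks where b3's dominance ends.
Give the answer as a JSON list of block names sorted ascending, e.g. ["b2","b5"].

Answer: ["b2", "b3"]

Working:
idom tree: b1←b0 b2←b0 b3←b2 b4←b3 b5←b3 b6←b3
Join-block Dom:
  b2: preds {b0,b6}: {b0} ∩ {b0,b2,b3,b6} = {b0}; idom=b0
  b3: preds {b2,b4}: {b0,b2} ∩ {b0,b2,b3,b4} = {b0,b2}; idom=b2
  b5: preds {b3,b4}: {b0,b2,b3} ∩ {b0,b2,b3,b4} = {b0,b2,b3}; idom=b3

Frontier:
  b2←b0: walk · to b0
  b2←b6: walk b6→b3→b2 to b0
  b3←b2: walk · to b2
  b3←b4: walk b4→b3 to b2
  b5←b3: walk · to b3
  b5←b4: walk b4 to b3
  b0 → ∅
  b1 → ∅
  b2 → {b2}
  b3 → {b2,b3}
  b4 → {b3,b5}
  b5 → ∅
  b6 → {b2}

DF(b3) = ["b2", "b3"]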